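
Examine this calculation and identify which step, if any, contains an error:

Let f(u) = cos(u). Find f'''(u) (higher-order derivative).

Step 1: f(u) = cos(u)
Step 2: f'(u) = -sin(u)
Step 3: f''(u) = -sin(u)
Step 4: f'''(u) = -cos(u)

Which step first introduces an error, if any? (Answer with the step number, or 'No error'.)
Step 3

Step 3 is incorrect due to a wrong trig function.
The step shows: -sin(u)
The correct value should be: -cos(u)

Explanation: cos(u) was incorrectly written as sin(u): the term -cos(u) was incorrectly written as -sin(u)
The later steps are derived from this incorrect expression, so the error originates in Step 3.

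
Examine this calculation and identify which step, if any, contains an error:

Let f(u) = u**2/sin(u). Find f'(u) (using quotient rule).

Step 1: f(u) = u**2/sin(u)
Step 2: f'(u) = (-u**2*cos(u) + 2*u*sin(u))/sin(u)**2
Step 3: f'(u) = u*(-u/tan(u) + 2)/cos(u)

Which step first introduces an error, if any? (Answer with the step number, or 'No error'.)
Step 3

Step 3 is incorrect due to a wrong trig function.
The step shows: u*(-u/tan(u) + 2)/cos(u)
The correct value should be: u*(-u/tan(u) + 2)/sin(u)

Explanation: sin(u) was incorrectly written as cos(u): the term u*(-u/tan(u) + 2)/sin(u) was incorrectly written as u*(-u/tan(u) + 2)/cos(u)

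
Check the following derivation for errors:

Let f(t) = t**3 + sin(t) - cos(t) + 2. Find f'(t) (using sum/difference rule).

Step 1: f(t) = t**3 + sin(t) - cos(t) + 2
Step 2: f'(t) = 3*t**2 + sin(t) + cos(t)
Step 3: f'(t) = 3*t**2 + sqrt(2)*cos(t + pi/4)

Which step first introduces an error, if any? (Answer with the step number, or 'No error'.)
Step 3

Step 3 is incorrect due to a wrong trig function.
The step shows: 3*t**2 + sqrt(2)*cos(t + pi/4)
The correct value should be: 3*t**2 + sqrt(2)*sin(t + pi/4)

Explanation: sin(t + pi/4) was incorrectly written as cos(t + pi/4): the term sqrt(2)*sin(t + pi/4) was incorrectly written as sqrt(2)*cos(t + pi/4)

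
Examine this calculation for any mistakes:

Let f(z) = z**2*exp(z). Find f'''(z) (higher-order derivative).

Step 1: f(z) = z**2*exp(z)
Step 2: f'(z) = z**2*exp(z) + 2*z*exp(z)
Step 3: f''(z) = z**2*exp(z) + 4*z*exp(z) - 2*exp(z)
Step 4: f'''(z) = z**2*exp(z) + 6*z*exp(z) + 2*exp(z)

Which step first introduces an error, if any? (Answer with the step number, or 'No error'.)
Step 3

Step 3 is incorrect due to a sign flip.
The step shows: z**2*exp(z) + 4*z*exp(z) - 2*exp(z)
The correct value should be: z**2*exp(z) + 4*z*exp(z) + 2*exp(z)

Explanation: The sign of one term was flipped: the term 2*exp(z) was incorrectly written as -2*exp(z)
The later steps are derived from this incorrect expression, so the error originates in Step 3.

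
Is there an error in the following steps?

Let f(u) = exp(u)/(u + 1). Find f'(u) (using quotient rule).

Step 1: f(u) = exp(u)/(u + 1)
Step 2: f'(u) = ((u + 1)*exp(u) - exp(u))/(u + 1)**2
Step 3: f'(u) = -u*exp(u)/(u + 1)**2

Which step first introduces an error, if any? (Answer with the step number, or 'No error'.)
Step 3

Step 3 is incorrect due to a sign flip.
The step shows: -u*exp(u)/(u + 1)**2
The correct value should be: u*exp(u)/(u + 1)**2

Explanation: The sign of the whole expression was flipped: the term u*exp(u)/(u + 1)**2 was incorrectly written as -u*exp(u)/(u + 1)**2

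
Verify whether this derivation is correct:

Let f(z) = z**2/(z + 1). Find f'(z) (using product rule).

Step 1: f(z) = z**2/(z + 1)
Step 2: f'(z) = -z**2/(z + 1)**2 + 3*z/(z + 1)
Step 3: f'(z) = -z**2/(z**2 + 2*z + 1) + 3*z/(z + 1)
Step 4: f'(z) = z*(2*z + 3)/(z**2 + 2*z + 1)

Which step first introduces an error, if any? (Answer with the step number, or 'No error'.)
Step 2

Step 2 is incorrect due to a wrong coefficient.
The step shows: -z**2/(z + 1)**2 + 3*z/(z + 1)
The correct value should be: -z**2/(z + 1)**2 + 2*z/(z + 1)

Explanation: The coefficient 2 was incorrectly written as 3: the term 2*z/(z + 1) was incorrectly written as 3*z/(z + 1)
The later steps are derived from this incorrect expression, so the error originates in Step 2.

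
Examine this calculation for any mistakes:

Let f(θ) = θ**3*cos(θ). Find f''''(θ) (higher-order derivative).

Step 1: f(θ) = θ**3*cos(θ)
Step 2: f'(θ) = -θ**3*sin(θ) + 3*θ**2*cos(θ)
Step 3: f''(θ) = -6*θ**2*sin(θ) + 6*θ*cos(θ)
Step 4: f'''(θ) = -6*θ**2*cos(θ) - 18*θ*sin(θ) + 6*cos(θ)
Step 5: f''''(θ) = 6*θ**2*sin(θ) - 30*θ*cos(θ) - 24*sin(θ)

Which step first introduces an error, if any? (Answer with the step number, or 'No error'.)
Step 3

Step 3 is incorrect due to a dropped term.
The step shows: -6*θ**2*sin(θ) + 6*θ*cos(θ)
The correct value should be: -θ**3*cos(θ) - 6*θ**2*sin(θ) + 6*θ*cos(θ)

Explanation: A term was dropped: the term -θ**3*cos(θ) was incorrectly omitted
The later steps are derived from this incorrect expression, so the error originates in Step 3.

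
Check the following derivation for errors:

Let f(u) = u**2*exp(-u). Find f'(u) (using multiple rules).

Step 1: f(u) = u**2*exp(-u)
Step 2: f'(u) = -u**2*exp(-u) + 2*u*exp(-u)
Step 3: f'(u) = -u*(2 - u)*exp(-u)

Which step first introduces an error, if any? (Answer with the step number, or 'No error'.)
Step 3

Step 3 is incorrect due to a sign flip.
The step shows: -u*(2 - u)*exp(-u)
The correct value should be: u*(2 - u)*exp(-u)

Explanation: The sign of the whole expression was flipped: the term u*(2 - u)*exp(-u) was incorrectly written as -u*(2 - u)*exp(-u)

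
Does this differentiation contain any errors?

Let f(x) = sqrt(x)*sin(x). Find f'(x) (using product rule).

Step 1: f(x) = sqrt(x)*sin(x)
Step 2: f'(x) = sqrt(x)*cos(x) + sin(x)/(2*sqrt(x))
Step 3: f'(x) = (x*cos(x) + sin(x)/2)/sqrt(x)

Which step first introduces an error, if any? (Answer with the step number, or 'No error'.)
No error

All steps in this derivation are correct.
The final answer f'(x) = (x*cos(x) + sin(x)/2)/sqrt(x) is valid.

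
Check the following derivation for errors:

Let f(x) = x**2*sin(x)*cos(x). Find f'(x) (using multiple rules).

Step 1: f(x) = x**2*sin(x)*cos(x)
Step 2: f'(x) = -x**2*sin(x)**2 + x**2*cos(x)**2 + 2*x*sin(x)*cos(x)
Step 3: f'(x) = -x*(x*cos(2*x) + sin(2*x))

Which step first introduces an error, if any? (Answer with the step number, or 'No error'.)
Step 3

Step 3 is incorrect due to a sign flip.
The step shows: -x*(x*cos(2*x) + sin(2*x))
The correct value should be: x*(x*cos(2*x) + sin(2*x))

Explanation: The sign of the whole expression was flipped: the term x*(x*cos(2*x) + sin(2*x)) was incorrectly written as -x*(x*cos(2*x) + sin(2*x))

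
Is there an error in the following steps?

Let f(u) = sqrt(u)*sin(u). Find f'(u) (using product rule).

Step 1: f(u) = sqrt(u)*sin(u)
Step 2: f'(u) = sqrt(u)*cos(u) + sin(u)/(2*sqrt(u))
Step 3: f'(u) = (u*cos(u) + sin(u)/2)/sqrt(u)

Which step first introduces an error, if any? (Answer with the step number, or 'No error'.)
No error

All steps in this derivation are correct.
The final answer f'(u) = (u*cos(u) + sin(u)/2)/sqrt(u) is valid.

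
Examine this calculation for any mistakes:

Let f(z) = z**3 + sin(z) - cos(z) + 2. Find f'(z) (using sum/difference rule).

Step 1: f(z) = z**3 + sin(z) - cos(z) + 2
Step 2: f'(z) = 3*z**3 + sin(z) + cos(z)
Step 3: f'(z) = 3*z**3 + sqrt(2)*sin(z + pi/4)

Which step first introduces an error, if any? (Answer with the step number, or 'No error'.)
Step 2

Step 2 is incorrect due to a wrong exponent.
The step shows: 3*z**3 + sin(z) + cos(z)
The correct value should be: 3*z**2 + sin(z) + cos(z)

Explanation: The exponent 2 on z was incorrectly written as 3: the term 3*z**2 was incorrectly written as 3*z**3
The later steps are derived from this incorrect expression, so the error originates in Step 2.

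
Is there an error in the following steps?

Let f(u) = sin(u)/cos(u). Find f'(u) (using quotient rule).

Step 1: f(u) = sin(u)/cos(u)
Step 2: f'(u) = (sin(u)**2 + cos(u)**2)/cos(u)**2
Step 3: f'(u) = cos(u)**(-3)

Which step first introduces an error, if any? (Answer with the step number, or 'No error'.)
Step 3

Step 3 is incorrect due to a wrong exponent.
The step shows: cos(u)**(-3)
The correct value should be: cos(u)**(-2)

Explanation: The exponent -2 on cos(u) was incorrectly written as -3: the term cos(u)**(-2) was incorrectly written as cos(u)**(-3)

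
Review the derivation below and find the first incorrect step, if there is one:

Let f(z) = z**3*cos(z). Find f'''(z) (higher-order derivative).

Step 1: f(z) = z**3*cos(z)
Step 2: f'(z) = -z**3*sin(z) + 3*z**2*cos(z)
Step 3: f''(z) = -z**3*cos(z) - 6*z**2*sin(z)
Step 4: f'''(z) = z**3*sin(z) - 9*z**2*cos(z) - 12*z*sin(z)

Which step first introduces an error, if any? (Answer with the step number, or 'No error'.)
Step 3

Step 3 is incorrect due to a dropped term.
The step shows: -z**3*cos(z) - 6*z**2*sin(z)
The correct value should be: -z**3*cos(z) - 6*z**2*sin(z) + 6*z*cos(z)

Explanation: A term was dropped: the term 6*z*cos(z) was incorrectly omitted
The later steps are derived from this incorrect expression, so the error originates in Step 3.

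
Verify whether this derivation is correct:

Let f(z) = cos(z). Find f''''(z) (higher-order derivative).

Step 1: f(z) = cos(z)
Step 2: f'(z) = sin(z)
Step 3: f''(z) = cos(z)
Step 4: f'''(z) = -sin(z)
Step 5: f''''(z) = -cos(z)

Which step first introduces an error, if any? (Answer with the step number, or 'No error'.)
Step 2

Step 2 is incorrect due to a sign flip.
The step shows: sin(z)
The correct value should be: -sin(z)

Explanation: The sign of the whole expression was flipped: the term -sin(z) was incorrectly written as sin(z)
The later steps are derived from this incorrect expression, so the error originates in Step 2.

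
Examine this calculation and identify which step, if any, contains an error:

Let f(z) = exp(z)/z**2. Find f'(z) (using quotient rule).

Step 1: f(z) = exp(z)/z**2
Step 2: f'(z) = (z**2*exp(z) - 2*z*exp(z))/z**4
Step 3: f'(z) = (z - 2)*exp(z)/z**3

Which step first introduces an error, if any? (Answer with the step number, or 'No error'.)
No error

All steps in this derivation are correct.
The final answer f'(z) = (z - 2)*exp(z)/z**3 is valid.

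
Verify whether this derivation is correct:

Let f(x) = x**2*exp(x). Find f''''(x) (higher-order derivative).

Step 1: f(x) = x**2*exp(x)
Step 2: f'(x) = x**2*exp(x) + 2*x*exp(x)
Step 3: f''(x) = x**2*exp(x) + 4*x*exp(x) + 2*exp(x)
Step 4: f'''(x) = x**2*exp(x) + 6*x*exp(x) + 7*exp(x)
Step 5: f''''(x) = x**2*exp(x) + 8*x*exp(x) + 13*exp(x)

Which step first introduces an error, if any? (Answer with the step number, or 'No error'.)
Step 4

Step 4 is incorrect due to a wrong coefficient.
The step shows: x**2*exp(x) + 6*x*exp(x) + 7*exp(x)
The correct value should be: x**2*exp(x) + 6*x*exp(x) + 6*exp(x)

Explanation: The coefficient 6 was incorrectly written as 7: the term 6*exp(x) was incorrectly written as 7*exp(x)
The later steps are derived from this incorrect expression, so the error originates in Step 4.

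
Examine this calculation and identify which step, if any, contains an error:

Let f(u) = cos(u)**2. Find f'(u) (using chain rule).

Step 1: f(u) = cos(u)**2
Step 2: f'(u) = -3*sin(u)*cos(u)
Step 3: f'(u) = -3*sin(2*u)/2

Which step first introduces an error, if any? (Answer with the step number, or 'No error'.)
Step 2

Step 2 is incorrect due to a wrong coefficient.
The step shows: -3*sin(u)*cos(u)
The correct value should be: -2*sin(u)*cos(u)

Explanation: The coefficient -2 was incorrectly written as -3: the term -2*sin(u)*cos(u) was incorrectly written as -3*sin(u)*cos(u)
The later steps are derived from this incorrect expression, so the error originates in Step 2.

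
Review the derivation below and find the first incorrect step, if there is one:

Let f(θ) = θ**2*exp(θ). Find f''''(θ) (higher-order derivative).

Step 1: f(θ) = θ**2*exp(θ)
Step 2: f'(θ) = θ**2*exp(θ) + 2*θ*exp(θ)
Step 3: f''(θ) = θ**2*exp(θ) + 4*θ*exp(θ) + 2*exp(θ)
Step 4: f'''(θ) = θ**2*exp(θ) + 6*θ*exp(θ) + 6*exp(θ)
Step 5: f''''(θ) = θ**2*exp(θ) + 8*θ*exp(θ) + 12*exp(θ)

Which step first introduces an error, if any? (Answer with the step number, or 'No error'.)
No error

All steps in this derivation are correct.
The final answer f''''(θ) = θ**2*exp(θ) + 8*θ*exp(θ) + 12*exp(θ) is valid.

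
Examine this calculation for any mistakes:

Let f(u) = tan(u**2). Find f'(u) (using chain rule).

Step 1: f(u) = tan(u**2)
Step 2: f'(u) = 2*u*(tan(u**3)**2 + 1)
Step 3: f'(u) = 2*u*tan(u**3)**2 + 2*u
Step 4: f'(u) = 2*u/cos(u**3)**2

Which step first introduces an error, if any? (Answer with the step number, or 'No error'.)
Step 2

Step 2 is incorrect due to a wrong exponent.
The step shows: 2*u*(tan(u**3)**2 + 1)
The correct value should be: 2*u*(tan(u**2)**2 + 1)

Explanation: The exponent 2 on u was incorrectly written as 3: the term 2*u*(tan(u**2)**2 + 1) was incorrectly written as 2*u*(tan(u**3)**2 + 1)
The later steps are derived from this incorrect expression, so the error originates in Step 2.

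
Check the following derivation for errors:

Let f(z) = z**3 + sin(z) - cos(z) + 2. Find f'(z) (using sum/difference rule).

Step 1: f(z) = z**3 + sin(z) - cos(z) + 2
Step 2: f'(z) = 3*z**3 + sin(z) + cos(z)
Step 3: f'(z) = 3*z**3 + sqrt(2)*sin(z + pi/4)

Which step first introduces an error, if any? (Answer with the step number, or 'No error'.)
Step 2

Step 2 is incorrect due to a wrong exponent.
The step shows: 3*z**3 + sin(z) + cos(z)
The correct value should be: 3*z**2 + sin(z) + cos(z)

Explanation: The exponent 2 on z was incorrectly written as 3: the term 3*z**2 was incorrectly written as 3*z**3
The later steps are derived from this incorrect expression, so the error originates in Step 2.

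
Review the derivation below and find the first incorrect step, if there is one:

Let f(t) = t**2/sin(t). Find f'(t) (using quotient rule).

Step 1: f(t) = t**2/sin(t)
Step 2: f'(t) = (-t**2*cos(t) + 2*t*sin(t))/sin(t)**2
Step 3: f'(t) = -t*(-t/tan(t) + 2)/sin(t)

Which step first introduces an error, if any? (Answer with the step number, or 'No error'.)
Step 3

Step 3 is incorrect due to a sign flip.
The step shows: -t*(-t/tan(t) + 2)/sin(t)
The correct value should be: t*(-t/tan(t) + 2)/sin(t)

Explanation: The sign of the whole expression was flipped: the term t*(-t/tan(t) + 2)/sin(t) was incorrectly written as -t*(-t/tan(t) + 2)/sin(t)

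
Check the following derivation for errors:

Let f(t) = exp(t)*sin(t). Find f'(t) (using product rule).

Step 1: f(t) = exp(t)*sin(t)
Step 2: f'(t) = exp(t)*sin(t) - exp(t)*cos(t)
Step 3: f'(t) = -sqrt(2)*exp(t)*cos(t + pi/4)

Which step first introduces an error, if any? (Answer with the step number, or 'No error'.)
Step 2

Step 2 is incorrect due to a sign flip.
The step shows: exp(t)*sin(t) - exp(t)*cos(t)
The correct value should be: exp(t)*sin(t) + exp(t)*cos(t)

Explanation: The sign of one term was flipped: the term exp(t)*cos(t) was incorrectly written as -exp(t)*cos(t)
The later steps are derived from this incorrect expression, so the error originates in Step 2.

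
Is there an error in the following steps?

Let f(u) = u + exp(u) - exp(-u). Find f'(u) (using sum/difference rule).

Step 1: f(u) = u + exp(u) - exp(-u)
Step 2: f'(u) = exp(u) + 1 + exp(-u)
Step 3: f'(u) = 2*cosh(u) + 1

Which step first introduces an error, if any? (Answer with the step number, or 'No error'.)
No error

All steps in this derivation are correct.
The final answer f'(u) = 2*cosh(u) + 1 is valid.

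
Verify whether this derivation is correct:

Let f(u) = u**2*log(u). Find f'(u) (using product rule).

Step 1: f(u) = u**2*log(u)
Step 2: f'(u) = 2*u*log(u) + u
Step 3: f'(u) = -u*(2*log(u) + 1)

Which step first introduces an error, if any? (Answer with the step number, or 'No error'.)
Step 3

Step 3 is incorrect due to a sign flip.
The step shows: -u*(2*log(u) + 1)
The correct value should be: u*(2*log(u) + 1)

Explanation: The sign of the whole expression was flipped: the term u*(2*log(u) + 1) was incorrectly written as -u*(2*log(u) + 1)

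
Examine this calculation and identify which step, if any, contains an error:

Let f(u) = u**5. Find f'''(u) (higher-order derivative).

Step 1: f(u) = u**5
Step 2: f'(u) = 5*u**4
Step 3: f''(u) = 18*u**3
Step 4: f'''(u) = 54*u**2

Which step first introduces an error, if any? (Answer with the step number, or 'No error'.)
Step 3

Step 3 is incorrect due to a wrong coefficient.
The step shows: 18*u**3
The correct value should be: 20*u**3

Explanation: The coefficient 20 was incorrectly written as 18: the term 20*u**3 was incorrectly written as 18*u**3
The later steps are derived from this incorrect expression, so the error originates in Step 3.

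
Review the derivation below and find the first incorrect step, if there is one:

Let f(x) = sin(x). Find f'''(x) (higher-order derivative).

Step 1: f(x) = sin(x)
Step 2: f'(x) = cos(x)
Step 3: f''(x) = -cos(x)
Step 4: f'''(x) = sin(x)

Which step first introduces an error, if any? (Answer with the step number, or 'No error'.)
Step 3

Step 3 is incorrect due to a wrong trig function.
The step shows: -cos(x)
The correct value should be: -sin(x)

Explanation: sin(x) was incorrectly written as cos(x): the term -sin(x) was incorrectly written as -cos(x)
The later steps are derived from this incorrect expression, so the error originates in Step 3.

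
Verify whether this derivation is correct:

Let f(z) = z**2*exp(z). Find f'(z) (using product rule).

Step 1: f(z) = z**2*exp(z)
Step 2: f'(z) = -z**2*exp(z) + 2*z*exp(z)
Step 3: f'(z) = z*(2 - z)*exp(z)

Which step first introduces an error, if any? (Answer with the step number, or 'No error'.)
Step 2

Step 2 is incorrect due to a sign flip.
The step shows: -z**2*exp(z) + 2*z*exp(z)
The correct value should be: z**2*exp(z) + 2*z*exp(z)

Explanation: The sign of one term was flipped: the term z**2*exp(z) was incorrectly written as -z**2*exp(z)
The later steps are derived from this incorrect expression, so the error originates in Step 2.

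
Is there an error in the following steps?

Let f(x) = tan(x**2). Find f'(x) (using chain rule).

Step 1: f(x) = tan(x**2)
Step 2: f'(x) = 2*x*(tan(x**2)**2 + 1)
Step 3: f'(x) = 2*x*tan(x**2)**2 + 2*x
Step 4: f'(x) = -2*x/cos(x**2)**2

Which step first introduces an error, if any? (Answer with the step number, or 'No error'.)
Step 4

Step 4 is incorrect due to a sign flip.
The step shows: -2*x/cos(x**2)**2
The correct value should be: 2*x/cos(x**2)**2

Explanation: The sign of the whole expression was flipped: the term 2*x/cos(x**2)**2 was incorrectly written as -2*x/cos(x**2)**2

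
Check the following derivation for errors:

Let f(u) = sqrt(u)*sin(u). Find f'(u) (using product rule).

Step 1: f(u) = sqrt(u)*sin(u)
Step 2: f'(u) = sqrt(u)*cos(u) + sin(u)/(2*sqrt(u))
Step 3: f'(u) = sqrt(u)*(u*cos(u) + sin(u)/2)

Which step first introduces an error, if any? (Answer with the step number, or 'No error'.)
Step 3

Step 3 is incorrect due to a wrong exponent.
The step shows: sqrt(u)*(u*cos(u) + sin(u)/2)
The correct value should be: (u*cos(u) + sin(u)/2)/sqrt(u)

Explanation: The exponent -1/2 on u was incorrectly written as 1/2: the term (u*cos(u) + sin(u)/2)/sqrt(u) was incorrectly written as sqrt(u)*(u*cos(u) + sin(u)/2)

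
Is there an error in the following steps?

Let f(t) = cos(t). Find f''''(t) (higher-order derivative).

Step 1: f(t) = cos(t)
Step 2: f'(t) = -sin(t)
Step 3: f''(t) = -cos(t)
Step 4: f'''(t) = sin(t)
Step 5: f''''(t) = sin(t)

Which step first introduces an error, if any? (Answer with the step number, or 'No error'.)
Step 5

Step 5 is incorrect due to a wrong trig function.
The step shows: sin(t)
The correct value should be: cos(t)

Explanation: cos(t) was incorrectly written as sin(t): the term cos(t) was incorrectly written as sin(t)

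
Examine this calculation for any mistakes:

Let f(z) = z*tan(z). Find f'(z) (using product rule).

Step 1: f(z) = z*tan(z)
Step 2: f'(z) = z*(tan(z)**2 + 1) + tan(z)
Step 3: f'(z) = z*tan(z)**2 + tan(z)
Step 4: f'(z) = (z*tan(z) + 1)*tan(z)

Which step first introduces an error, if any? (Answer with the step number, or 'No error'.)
Step 3

Step 3 is incorrect due to a dropped term.
The step shows: z*tan(z)**2 + tan(z)
The correct value should be: z*tan(z)**2 + z + tan(z)

Explanation: A term was dropped: the term z was incorrectly omitted
The later steps are derived from this incorrect expression, so the error originates in Step 3.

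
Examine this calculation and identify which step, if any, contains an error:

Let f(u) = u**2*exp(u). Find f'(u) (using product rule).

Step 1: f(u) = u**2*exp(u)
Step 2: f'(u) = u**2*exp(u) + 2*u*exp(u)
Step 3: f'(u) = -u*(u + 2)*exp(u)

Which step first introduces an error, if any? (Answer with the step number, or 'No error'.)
Step 3

Step 3 is incorrect due to a sign flip.
The step shows: -u*(u + 2)*exp(u)
The correct value should be: u*(u + 2)*exp(u)

Explanation: The sign of the whole expression was flipped: the term u*(u + 2)*exp(u) was incorrectly written as -u*(u + 2)*exp(u)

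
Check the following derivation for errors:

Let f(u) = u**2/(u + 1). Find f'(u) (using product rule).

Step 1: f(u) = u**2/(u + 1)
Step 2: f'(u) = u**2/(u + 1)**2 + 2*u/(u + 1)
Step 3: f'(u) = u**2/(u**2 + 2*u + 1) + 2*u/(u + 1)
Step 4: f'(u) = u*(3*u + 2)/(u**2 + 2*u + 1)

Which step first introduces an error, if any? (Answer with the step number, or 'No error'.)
Step 2

Step 2 is incorrect due to a sign flip.
The step shows: u**2/(u + 1)**2 + 2*u/(u + 1)
The correct value should be: -u**2/(u + 1)**2 + 2*u/(u + 1)

Explanation: The sign of one term was flipped: the term -u**2/(u + 1)**2 was incorrectly written as u**2/(u + 1)**2
The later steps are derived from this incorrect expression, so the error originates in Step 2.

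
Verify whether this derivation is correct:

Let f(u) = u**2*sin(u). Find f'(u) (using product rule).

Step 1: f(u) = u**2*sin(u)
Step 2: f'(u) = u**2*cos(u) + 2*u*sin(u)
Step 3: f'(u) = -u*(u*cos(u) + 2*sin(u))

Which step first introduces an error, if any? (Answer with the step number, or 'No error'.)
Step 3

Step 3 is incorrect due to a sign flip.
The step shows: -u*(u*cos(u) + 2*sin(u))
The correct value should be: u*(u*cos(u) + 2*sin(u))

Explanation: The sign of the whole expression was flipped: the term u*(u*cos(u) + 2*sin(u)) was incorrectly written as -u*(u*cos(u) + 2*sin(u))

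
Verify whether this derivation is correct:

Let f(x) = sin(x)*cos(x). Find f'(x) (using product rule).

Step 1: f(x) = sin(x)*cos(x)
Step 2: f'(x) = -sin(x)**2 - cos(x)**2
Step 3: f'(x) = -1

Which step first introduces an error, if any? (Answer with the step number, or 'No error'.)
Step 2

Step 2 is incorrect due to a sign flip.
The step shows: -sin(x)**2 - cos(x)**2
The correct value should be: -sin(x)**2 + cos(x)**2

Explanation: The sign of one term was flipped: the term cos(x)**2 was incorrectly written as -cos(x)**2
The later steps are derived from this incorrect expression, so the error originates in Step 2.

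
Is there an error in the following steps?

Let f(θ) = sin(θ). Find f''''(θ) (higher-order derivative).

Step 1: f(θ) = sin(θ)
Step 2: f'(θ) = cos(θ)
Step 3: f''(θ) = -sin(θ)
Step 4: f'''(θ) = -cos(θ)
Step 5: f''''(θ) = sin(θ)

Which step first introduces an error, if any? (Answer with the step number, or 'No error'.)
No error

All steps in this derivation are correct.
The final answer f''''(θ) = sin(θ) is valid.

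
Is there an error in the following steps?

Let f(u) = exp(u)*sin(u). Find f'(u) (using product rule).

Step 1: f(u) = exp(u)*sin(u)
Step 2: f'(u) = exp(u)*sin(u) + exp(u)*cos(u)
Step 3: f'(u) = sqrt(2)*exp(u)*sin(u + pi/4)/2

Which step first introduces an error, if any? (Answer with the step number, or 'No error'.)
Step 3

Step 3 is incorrect due to a wrong exponent.
The step shows: sqrt(2)*exp(u)*sin(u + pi/4)/2
The correct value should be: sqrt(2)*exp(u)*sin(u + pi/4)

Explanation: The exponent 1/2 on 2 was incorrectly written as -1/2: the term sqrt(2)*exp(u)*sin(u + pi/4) was incorrectly written as sqrt(2)*exp(u)*sin(u + pi/4)/2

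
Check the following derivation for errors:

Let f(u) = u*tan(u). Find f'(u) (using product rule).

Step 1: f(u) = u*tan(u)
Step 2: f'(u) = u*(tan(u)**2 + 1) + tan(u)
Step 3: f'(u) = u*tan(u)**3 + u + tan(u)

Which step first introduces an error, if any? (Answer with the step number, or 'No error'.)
Step 3

Step 3 is incorrect due to a wrong exponent.
The step shows: u*tan(u)**3 + u + tan(u)
The correct value should be: u*tan(u)**2 + u + tan(u)

Explanation: The exponent 2 on tan(u) was incorrectly written as 3: the term u*tan(u)**2 was incorrectly written as u*tan(u)**3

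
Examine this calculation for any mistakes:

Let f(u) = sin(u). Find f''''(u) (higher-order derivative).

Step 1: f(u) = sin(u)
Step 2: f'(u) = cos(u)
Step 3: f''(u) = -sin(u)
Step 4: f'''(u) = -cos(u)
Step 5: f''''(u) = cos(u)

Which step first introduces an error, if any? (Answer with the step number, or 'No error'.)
Step 5

Step 5 is incorrect due to a wrong trig function.
The step shows: cos(u)
The correct value should be: sin(u)

Explanation: sin(u) was incorrectly written as cos(u): the term sin(u) was incorrectly written as cos(u)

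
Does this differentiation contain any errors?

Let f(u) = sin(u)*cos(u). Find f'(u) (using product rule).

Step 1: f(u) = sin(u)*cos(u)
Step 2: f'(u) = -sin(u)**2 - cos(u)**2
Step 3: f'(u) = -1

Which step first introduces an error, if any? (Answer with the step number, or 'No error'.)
Step 2

Step 2 is incorrect due to a sign flip.
The step shows: -sin(u)**2 - cos(u)**2
The correct value should be: -sin(u)**2 + cos(u)**2

Explanation: The sign of one term was flipped: the term cos(u)**2 was incorrectly written as -cos(u)**2
The later steps are derived from this incorrect expression, so the error originates in Step 2.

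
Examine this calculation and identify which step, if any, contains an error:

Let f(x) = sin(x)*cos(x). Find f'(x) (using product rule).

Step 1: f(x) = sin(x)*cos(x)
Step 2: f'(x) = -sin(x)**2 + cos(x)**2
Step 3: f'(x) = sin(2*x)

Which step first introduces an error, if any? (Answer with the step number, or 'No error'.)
Step 3

Step 3 is incorrect due to a wrong trig function.
The step shows: sin(2*x)
The correct value should be: cos(2*x)

Explanation: cos(2*x) was incorrectly written as sin(2*x): the term cos(2*x) was incorrectly written as sin(2*x)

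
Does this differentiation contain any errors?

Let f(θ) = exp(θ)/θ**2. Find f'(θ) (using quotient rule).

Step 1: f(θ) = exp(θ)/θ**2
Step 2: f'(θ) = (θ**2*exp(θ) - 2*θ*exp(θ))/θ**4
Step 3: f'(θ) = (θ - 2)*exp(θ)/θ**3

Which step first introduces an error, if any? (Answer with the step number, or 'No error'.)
No error

All steps in this derivation are correct.
The final answer f'(θ) = (θ - 2)*exp(θ)/θ**3 is valid.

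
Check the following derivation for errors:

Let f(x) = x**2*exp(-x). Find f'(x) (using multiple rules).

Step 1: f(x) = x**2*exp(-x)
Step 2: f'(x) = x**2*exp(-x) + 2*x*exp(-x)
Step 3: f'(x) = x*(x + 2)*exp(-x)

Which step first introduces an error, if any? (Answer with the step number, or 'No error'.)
Step 2

Step 2 is incorrect due to a sign flip.
The step shows: x**2*exp(-x) + 2*x*exp(-x)
The correct value should be: -x**2*exp(-x) + 2*x*exp(-x)

Explanation: The sign of one term was flipped: the term -x**2*exp(-x) was incorrectly written as x**2*exp(-x)
The later steps are derived from this incorrect expression, so the error originates in Step 2.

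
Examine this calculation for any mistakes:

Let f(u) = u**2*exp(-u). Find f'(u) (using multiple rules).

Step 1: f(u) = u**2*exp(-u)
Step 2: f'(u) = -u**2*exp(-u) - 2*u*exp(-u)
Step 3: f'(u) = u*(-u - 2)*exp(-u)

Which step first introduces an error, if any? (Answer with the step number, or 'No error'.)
Step 2

Step 2 is incorrect due to a sign flip.
The step shows: -u**2*exp(-u) - 2*u*exp(-u)
The correct value should be: -u**2*exp(-u) + 2*u*exp(-u)

Explanation: The sign of one term was flipped: the term 2*u*exp(-u) was incorrectly written as -2*u*exp(-u)
The later steps are derived from this incorrect expression, so the error originates in Step 2.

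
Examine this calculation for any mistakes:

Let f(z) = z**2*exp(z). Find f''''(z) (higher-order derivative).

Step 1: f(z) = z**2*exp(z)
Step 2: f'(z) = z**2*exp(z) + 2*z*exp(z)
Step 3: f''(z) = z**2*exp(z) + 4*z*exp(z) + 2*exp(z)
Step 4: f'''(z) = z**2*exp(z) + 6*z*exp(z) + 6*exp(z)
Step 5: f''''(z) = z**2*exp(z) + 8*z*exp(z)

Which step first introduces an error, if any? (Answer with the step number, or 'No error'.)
Step 5

Step 5 is incorrect due to a dropped term.
The step shows: z**2*exp(z) + 8*z*exp(z)
The correct value should be: z**2*exp(z) + 8*z*exp(z) + 12*exp(z)

Explanation: A term was dropped: the term 12*exp(z) was incorrectly omitted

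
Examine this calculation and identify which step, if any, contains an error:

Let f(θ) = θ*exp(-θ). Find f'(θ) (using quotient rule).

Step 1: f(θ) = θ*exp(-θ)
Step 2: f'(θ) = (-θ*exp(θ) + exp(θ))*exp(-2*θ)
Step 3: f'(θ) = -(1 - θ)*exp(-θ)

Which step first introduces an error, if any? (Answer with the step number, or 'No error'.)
Step 3

Step 3 is incorrect due to a sign flip.
The step shows: -(1 - θ)*exp(-θ)
The correct value should be: (1 - θ)*exp(-θ)

Explanation: The sign of the whole expression was flipped: the term (1 - θ)*exp(-θ) was incorrectly written as -(1 - θ)*exp(-θ)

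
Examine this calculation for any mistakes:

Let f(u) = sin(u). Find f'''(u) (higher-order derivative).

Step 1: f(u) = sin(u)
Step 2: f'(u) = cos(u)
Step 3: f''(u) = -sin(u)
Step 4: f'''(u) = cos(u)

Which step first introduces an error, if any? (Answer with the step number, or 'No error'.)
Step 4

Step 4 is incorrect due to a sign flip.
The step shows: cos(u)
The correct value should be: -cos(u)

Explanation: The sign of the whole expression was flipped: the term -cos(u) was incorrectly written as cos(u)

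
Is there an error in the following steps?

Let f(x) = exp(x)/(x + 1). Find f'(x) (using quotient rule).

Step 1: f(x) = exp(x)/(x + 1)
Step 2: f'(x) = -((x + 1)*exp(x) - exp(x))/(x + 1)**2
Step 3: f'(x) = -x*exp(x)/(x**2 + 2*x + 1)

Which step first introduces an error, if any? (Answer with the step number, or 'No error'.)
Step 2

Step 2 is incorrect due to a sign flip.
The step shows: -((x + 1)*exp(x) - exp(x))/(x + 1)**2
The correct value should be: ((x + 1)*exp(x) - exp(x))/(x + 1)**2

Explanation: The sign of the whole expression was flipped: the term ((x + 1)*exp(x) - exp(x))/(x + 1)**2 was incorrectly written as -((x + 1)*exp(x) - exp(x))/(x + 1)**2
The later steps are derived from this incorrect expression, so the error originates in Step 2.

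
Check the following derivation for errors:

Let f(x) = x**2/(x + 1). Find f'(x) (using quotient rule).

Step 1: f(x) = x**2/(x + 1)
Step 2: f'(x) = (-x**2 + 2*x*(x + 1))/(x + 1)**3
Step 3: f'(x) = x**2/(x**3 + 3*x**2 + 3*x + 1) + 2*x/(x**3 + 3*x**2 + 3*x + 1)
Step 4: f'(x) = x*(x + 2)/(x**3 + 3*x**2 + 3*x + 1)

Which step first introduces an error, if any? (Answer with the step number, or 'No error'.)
Step 2

Step 2 is incorrect due to a wrong exponent.
The step shows: (-x**2 + 2*x*(x + 1))/(x + 1)**3
The correct value should be: (-x**2 + 2*x*(x + 1))/(x + 1)**2

Explanation: The exponent -2 on x + 1 was incorrectly written as -3: the term (-x**2 + 2*x*(x + 1))/(x + 1)**2 was incorrectly written as (-x**2 + 2*x*(x + 1))/(x + 1)**3
The later steps are derived from this incorrect expression, so the error originates in Step 2.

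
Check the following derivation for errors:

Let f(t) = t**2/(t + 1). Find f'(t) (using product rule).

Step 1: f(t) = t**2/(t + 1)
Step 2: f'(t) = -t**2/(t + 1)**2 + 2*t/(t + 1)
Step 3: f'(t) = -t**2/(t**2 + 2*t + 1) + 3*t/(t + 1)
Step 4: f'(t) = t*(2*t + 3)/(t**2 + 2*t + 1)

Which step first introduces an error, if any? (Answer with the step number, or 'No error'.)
Step 3

Step 3 is incorrect due to a wrong coefficient.
The step shows: -t**2/(t**2 + 2*t + 1) + 3*t/(t + 1)
The correct value should be: -t**2/(t**2 + 2*t + 1) + 2*t/(t + 1)

Explanation: The coefficient 2 was incorrectly written as 3: the term 2*t/(t + 1) was incorrectly written as 3*t/(t + 1)
The later steps are derived from this incorrect expression, so the error originates in Step 3.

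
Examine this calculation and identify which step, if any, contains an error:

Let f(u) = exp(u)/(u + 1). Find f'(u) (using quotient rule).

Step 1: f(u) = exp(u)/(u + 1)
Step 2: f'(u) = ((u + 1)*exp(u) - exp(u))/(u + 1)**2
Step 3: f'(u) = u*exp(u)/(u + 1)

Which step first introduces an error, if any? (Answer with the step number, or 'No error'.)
Step 3

Step 3 is incorrect due to a wrong exponent.
The step shows: u*exp(u)/(u + 1)
The correct value should be: u*exp(u)/(u + 1)**2

Explanation: The exponent -2 on u + 1 was incorrectly written as -1: the term u*exp(u)/(u + 1)**2 was incorrectly written as u*exp(u)/(u + 1)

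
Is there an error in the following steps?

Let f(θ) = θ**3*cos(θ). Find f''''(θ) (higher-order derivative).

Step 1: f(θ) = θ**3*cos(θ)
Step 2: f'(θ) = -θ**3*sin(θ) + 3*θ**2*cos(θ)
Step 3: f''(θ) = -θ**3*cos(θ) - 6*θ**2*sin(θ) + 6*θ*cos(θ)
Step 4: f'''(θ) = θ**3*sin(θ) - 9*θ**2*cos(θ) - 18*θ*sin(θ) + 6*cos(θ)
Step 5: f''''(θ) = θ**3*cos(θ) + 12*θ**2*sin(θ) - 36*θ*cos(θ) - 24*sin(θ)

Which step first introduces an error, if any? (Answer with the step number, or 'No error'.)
No error

All steps in this derivation are correct.
The final answer f''''(θ) = θ**3*cos(θ) + 12*θ**2*sin(θ) - 36*θ*cos(θ) - 24*sin(θ) is valid.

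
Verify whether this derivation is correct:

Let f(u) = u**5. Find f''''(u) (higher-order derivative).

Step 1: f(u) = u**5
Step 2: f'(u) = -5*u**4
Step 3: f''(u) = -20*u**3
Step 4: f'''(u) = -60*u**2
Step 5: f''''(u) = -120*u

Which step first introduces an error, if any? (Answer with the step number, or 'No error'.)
Step 2

Step 2 is incorrect due to a sign flip.
The step shows: -5*u**4
The correct value should be: 5*u**4

Explanation: The sign of the whole expression was flipped: the term 5*u**4 was incorrectly written as -5*u**4
The later steps are derived from this incorrect expression, so the error originates in Step 2.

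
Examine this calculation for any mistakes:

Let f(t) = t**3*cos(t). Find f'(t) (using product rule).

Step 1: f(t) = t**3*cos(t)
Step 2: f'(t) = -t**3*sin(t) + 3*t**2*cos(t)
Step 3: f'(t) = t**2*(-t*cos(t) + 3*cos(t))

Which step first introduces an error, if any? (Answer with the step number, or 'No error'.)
Step 3

Step 3 is incorrect due to a wrong trig function.
The step shows: t**2*(-t*cos(t) + 3*cos(t))
The correct value should be: t**2*(-t*sin(t) + 3*cos(t))

Explanation: sin(t) was incorrectly written as cos(t): the term t**2*(-t*sin(t) + 3*cos(t)) was incorrectly written as t**2*(-t*cos(t) + 3*cos(t))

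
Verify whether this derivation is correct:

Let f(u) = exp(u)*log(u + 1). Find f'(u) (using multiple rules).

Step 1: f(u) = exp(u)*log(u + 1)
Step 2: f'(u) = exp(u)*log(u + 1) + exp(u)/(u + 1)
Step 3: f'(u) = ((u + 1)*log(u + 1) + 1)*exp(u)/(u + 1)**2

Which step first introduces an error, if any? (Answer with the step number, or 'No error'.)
Step 3

Step 3 is incorrect due to a wrong exponent.
The step shows: ((u + 1)*log(u + 1) + 1)*exp(u)/(u + 1)**2
The correct value should be: ((u + 1)*log(u + 1) + 1)*exp(u)/(u + 1)

Explanation: The exponent -1 on u + 1 was incorrectly written as -2: the term ((u + 1)*log(u + 1) + 1)*exp(u)/(u + 1) was incorrectly written as ((u + 1)*log(u + 1) + 1)*exp(u)/(u + 1)**2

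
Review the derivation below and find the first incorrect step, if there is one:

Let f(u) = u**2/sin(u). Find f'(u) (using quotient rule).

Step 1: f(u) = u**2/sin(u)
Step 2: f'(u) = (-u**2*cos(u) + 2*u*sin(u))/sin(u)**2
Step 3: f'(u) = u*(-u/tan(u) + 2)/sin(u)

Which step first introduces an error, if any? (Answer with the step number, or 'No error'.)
No error

All steps in this derivation are correct.
The final answer f'(u) = u*(-u/tan(u) + 2)/sin(u) is valid.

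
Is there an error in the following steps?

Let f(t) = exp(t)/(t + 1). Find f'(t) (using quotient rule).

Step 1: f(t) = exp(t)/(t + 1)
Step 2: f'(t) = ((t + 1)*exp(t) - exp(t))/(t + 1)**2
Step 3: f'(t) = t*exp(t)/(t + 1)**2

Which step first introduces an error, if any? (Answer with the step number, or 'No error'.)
No error

All steps in this derivation are correct.
The final answer f'(t) = t*exp(t)/(t + 1)**2 is valid.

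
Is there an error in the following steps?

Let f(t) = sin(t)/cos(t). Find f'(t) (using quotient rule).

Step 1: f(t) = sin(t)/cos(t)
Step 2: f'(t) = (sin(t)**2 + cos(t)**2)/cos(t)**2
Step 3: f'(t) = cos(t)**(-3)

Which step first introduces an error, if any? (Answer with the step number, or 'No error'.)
Step 3

Step 3 is incorrect due to a wrong exponent.
The step shows: cos(t)**(-3)
The correct value should be: cos(t)**(-2)

Explanation: The exponent -2 on cos(t) was incorrectly written as -3: the term cos(t)**(-2) was incorrectly written as cos(t)**(-3)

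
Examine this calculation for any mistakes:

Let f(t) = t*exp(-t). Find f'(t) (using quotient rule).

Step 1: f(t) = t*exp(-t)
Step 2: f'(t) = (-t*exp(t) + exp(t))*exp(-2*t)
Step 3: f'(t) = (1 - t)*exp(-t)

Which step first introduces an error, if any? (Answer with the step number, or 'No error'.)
No error

All steps in this derivation are correct.
The final answer f'(t) = (1 - t)*exp(-t) is valid.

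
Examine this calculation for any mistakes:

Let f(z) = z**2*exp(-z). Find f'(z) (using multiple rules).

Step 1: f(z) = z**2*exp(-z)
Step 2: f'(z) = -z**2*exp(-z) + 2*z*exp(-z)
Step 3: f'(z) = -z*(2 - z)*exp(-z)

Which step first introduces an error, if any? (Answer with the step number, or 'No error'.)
Step 3

Step 3 is incorrect due to a sign flip.
The step shows: -z*(2 - z)*exp(-z)
The correct value should be: z*(2 - z)*exp(-z)

Explanation: The sign of the whole expression was flipped: the term z*(2 - z)*exp(-z) was incorrectly written as -z*(2 - z)*exp(-z)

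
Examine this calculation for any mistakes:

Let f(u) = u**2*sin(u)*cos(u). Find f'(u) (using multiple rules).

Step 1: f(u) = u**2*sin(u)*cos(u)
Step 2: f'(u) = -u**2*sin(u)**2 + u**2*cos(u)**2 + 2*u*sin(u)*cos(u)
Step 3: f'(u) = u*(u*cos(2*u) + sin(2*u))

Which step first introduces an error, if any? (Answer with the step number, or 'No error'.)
No error

All steps in this derivation are correct.
The final answer f'(u) = u*(u*cos(2*u) + sin(2*u)) is valid.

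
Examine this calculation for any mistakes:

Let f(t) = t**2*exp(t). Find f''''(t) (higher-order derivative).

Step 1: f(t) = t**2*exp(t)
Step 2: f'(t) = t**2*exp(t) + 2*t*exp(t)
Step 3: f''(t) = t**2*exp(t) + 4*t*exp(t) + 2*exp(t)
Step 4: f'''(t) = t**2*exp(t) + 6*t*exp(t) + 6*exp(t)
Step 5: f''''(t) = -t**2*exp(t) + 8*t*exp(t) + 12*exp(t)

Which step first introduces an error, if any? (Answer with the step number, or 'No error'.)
Step 5

Step 5 is incorrect due to a sign flip.
The step shows: -t**2*exp(t) + 8*t*exp(t) + 12*exp(t)
The correct value should be: t**2*exp(t) + 8*t*exp(t) + 12*exp(t)

Explanation: The sign of one term was flipped: the term t**2*exp(t) was incorrectly written as -t**2*exp(t)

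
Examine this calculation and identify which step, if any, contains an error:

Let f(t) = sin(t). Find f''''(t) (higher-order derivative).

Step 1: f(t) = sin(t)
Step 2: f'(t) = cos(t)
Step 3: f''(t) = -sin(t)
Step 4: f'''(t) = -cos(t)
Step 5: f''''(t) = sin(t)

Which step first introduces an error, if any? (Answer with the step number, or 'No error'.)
No error

All steps in this derivation are correct.
The final answer f''''(t) = sin(t) is valid.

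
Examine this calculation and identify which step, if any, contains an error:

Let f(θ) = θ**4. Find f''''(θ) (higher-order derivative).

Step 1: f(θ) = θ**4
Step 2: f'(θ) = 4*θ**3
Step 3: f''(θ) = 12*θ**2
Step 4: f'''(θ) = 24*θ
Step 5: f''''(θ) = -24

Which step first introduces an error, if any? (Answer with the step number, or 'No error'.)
Step 5

Step 5 is incorrect due to a sign flip.
The step shows: -24
The correct value should be: 24

Explanation: The sign of the whole expression was flipped: the term 24 was incorrectly written as -24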